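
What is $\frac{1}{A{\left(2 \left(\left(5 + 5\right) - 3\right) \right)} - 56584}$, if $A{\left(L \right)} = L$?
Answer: $- \frac{1}{56570} \approx -1.7677 \cdot 10^{-5}$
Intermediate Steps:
$\frac{1}{A{\left(2 \left(\left(5 + 5\right) - 3\right) \right)} - 56584} = \frac{1}{2 \left(\left(5 + 5\right) - 3\right) - 56584} = \frac{1}{2 \left(10 - 3\right) - 56584} = \frac{1}{2 \cdot 7 - 56584} = \frac{1}{14 - 56584} = \frac{1}{-56570} = - \frac{1}{56570}$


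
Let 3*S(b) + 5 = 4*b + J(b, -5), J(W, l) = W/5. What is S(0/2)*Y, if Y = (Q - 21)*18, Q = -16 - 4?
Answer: 1230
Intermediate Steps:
Q = -20
J(W, l) = W/5 (J(W, l) = W*(1/5) = W/5)
Y = -738 (Y = (-20 - 21)*18 = -41*18 = -738)
S(b) = -5/3 + 7*b/5 (S(b) = -5/3 + (4*b + b/5)/3 = -5/3 + (21*b/5)/3 = -5/3 + 7*b/5)
S(0/2)*Y = (-5/3 + 7*(0/2)/5)*(-738) = (-5/3 + 7*(0*(1/2))/5)*(-738) = (-5/3 + (7/5)*0)*(-738) = (-5/3 + 0)*(-738) = -5/3*(-738) = 1230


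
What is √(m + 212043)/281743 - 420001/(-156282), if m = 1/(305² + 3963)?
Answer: 420001/156282 + √498654745381795/13662845042 ≈ 2.6891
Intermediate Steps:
m = 1/96988 (m = 1/(93025 + 3963) = 1/96988 ≈ 1.0311e-5)
√(m + 212043)/281743 - 420001/(-156282) = √(1/96988 + 212043)/281743 - 420001/(-156282) = √(20565626485/96988)*(1/281743) - 420001*(-1/156282) = (√498654745381795/48494)*(1/281743) + 420001/156282 = √498654745381795/13662845042 + 420001/156282 = 420001/156282 + √498654745381795/13662845042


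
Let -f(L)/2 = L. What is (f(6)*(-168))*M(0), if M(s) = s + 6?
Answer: 12096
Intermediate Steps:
M(s) = 6 + s
f(L) = -2*L
(f(6)*(-168))*M(0) = (-2*6*(-168))*(6 + 0) = -12*(-168)*6 = 2016*6 = 12096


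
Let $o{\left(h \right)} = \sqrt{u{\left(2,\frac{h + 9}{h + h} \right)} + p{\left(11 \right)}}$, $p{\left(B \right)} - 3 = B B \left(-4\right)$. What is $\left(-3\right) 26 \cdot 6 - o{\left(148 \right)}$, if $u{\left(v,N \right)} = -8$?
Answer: $-468 - i \sqrt{489} \approx -468.0 - 22.113 i$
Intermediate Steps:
$p{\left(B \right)} = 3 - 4 B^{2}$ ($p{\left(B \right)} = 3 + B B \left(-4\right) = 3 + B^{2} \left(-4\right) = 3 - 4 B^{2}$)
$o{\left(h \right)} = i \sqrt{489}$ ($o{\left(h \right)} = \sqrt{-8 + \left(3 - 4 \cdot 11^{2}\right)} = \sqrt{-8 + \left(3 - 484\right)} = \sqrt{-8 - 481} = \sqrt{-489} = i \sqrt{489}$)
$\left(-3\right) 26 \cdot 6 - o{\left(148 \right)} = \left(-3\right) 26 \cdot 6 - i \sqrt{489} = \left(-78\right) 6 - i \sqrt{489} = -468 - i \sqrt{489}$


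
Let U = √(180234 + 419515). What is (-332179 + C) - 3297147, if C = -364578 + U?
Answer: -3993904 + √599749 ≈ -3.9931e+6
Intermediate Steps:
U = √599749 ≈ 774.43
C = -364578 + √599749 ≈ -3.6380e+5
(-332179 + C) - 3297147 = (-332179 + (-364578 + √599749)) - 3297147 = (-696757 + √599749) - 3297147 = -3993904 + √599749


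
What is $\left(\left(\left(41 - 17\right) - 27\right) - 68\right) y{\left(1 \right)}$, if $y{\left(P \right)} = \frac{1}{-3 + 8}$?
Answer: $- \frac{71}{5} \approx -14.2$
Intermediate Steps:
$y{\left(P \right)} = \frac{1}{5}$
$\left(\left(\left(41 - 17\right) - 27\right) - 68\right) y{\left(1 \right)} = \left(\left(\left(41 - 17\right) - 27\right) - 68\right) \frac{1}{5} = \left(\left(24 - 27\right) - 68\right) \frac{1}{5} = \left(-3 - 68\right) \frac{1}{5} = \left(-71\right) \frac{1}{5} = - \frac{71}{5}$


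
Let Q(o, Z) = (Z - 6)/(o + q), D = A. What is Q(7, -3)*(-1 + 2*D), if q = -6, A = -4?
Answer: 81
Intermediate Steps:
D = -4
Q(o, Z) = (-6 + Z)/(-6 + o) (Q(o, Z) = (Z - 6)/(o - 6) = (-6 + Z)/(-6 + o))
Q(7, -3)*(-1 + 2*D) = ((-6 - 3)/(-6 + 7))*(-1 + 2*(-4)) = (-9/1)*(-1 - 8) = (1*(-9))*(-9) = -9*(-9) = 81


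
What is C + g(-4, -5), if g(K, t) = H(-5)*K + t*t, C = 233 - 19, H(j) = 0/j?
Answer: 239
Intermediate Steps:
H(j) = 0
C = 214
g(K, t) = t² (g(K, t) = 0*K + t*t = 0 + t² = t²)
C + g(-4, -5) = 214 + (-5)² = 214 + 25 = 239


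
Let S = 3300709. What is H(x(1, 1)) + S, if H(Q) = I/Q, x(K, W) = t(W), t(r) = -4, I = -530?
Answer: 6601683/2 ≈ 3.3008e+6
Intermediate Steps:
x(K, W) = -4
H(Q) = -530/Q
H(x(1, 1)) + S = -530/(-4) + 3300709 = -530*(-¼) + 3300709 = 265/2 + 3300709 = 6601683/2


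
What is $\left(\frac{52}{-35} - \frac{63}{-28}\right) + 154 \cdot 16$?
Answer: $\frac{345067}{140} \approx 2464.8$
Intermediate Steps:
$\left(\frac{52}{-35} - \frac{63}{-28}\right) + 154 \cdot 16 = \left(52 \left(- \frac{1}{35}\right) - - \frac{9}{4}\right) + 2464 = \left(- \frac{52}{35} + \frac{9}{4}\right) + 2464 = \frac{107}{140} + 2464 = \frac{345067}{140}$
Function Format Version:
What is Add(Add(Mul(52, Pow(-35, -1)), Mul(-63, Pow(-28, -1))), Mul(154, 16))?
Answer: Rational(345067, 140) ≈ 2464.8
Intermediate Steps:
Add(Add(Mul(52, Pow(-35, -1)), Mul(-63, Pow(-28, -1))), Mul(154, 16)) = Add(Add(Mul(52, Rational(-1, 35)), Mul(-63, Rational(-1, 28))), 2464) = Add(Add(Rational(-52, 35), Rational(9, 4)), 2464) = Add(Rational(107, 140), 2464) = Rational(345067, 140)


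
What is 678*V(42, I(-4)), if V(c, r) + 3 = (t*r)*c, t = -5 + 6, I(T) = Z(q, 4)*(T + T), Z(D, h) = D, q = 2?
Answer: -457650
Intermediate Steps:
I(T) = 4*T (I(T) = 2*(T + T) = 2*(2*T) = 4*T)
t = 1
V(c, r) = -3 + c*r (V(c, r) = -3 + (1*r)*c = -3 + r*c = -3 + c*r)
678*V(42, I(-4)) = 678*(-3 + 42*(4*(-4))) = 678*(-3 + 42*(-16)) = 678*(-3 - 672) = 678*(-675) = -457650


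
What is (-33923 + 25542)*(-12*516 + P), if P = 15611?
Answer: -78940639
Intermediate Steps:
(-33923 + 25542)*(-12*516 + P) = (-33923 + 25542)*(-12*516 + 15611) = -8381*(-6192 + 15611) = -8381*9419 = -78940639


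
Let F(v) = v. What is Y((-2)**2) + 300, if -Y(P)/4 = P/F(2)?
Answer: 292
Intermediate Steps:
Y(P) = -2*P (Y(P) = -4*P/2 = -2*P)
Y((-2)**2) + 300 = -2*(-2)**2 + 300 = -2*4 + 300 = -8 + 300 = 292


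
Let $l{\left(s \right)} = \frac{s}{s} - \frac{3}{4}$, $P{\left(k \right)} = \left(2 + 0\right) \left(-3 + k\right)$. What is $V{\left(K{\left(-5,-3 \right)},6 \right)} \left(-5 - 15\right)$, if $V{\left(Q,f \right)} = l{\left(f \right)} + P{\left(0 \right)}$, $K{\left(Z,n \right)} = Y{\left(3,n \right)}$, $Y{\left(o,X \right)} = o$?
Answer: $115$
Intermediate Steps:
$P{\left(k \right)} = -6 + 2 k$ ($P{\left(k \right)} = 2 \left(-3 + k\right) = -6 + 2 k$)
$l{\left(s \right)} = \frac{1}{4}$ ($l{\left(s \right)} = 1 - \frac{3}{4} = \frac{1}{4}$)
$K{\left(Z,n \right)} = 3$
$V{\left(Q,f \right)} = - \frac{23}{4}$ ($V{\left(Q,f \right)} = \frac{1}{4} + \left(-6 + 2 \cdot 0\right) = \frac{1}{4} + \left(-6 + 0\right) = \frac{1}{4} - 6 = - \frac{23}{4}$)
$V{\left(K{\left(-5,-3 \right)},6 \right)} \left(-5 - 15\right) = - \frac{23 \left(-5 - 15\right)}{4} = \left(- \frac{23}{4}\right) \left(-20\right) = 115$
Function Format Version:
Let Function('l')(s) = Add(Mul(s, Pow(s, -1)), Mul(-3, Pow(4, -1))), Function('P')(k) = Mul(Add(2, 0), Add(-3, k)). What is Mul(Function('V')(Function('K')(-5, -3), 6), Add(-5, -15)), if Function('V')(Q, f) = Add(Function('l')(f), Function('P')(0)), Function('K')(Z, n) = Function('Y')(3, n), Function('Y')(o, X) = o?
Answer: 115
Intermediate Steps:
Function('P')(k) = Add(-6, Mul(2, k)) (Function('P')(k) = Mul(2, Add(-3, k)) = Add(-6, Mul(2, k)))
Function('l')(s) = Rational(1, 4) (Function('l')(s) = Add(1, Mul(-3, Rational(1, 4))) = Add(1, Rational(-3, 4)) = Rational(1, 4))
Function('K')(Z, n) = 3
Function('V')(Q, f) = Rational(-23, 4) (Function('V')(Q, f) = Add(Rational(1, 4), Add(-6, Mul(2, 0))) = Add(Rational(1, 4), Add(-6, 0)) = Add(Rational(1, 4), -6) = Rational(-23, 4))
Mul(Function('V')(Function('K')(-5, -3), 6), Add(-5, -15)) = Mul(Rational(-23, 4), Add(-5, -15)) = Mul(Rational(-23, 4), -20) = 115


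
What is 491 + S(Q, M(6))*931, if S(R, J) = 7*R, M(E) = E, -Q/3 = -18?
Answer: 352409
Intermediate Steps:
Q = 54 (Q = -3*(-18) = 54)
491 + S(Q, M(6))*931 = 491 + (7*54)*931 = 491 + 378*931 = 491 + 351918 = 352409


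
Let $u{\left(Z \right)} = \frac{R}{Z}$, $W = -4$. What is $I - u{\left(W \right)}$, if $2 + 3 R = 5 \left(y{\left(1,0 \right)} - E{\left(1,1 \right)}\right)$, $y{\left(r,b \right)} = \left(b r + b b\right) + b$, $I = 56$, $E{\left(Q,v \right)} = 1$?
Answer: $\frac{665}{12} \approx 55.417$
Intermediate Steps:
$y{\left(r,b \right)} = b + b^{2} + b r$ ($y{\left(r,b \right)} = \left(b r + b^{2}\right) + b = \left(b^{2} + b r\right) + b = b + b^{2} + b r$)
$R = - \frac{7}{3}$ ($R = - \frac{2}{3} + \frac{5 \left(0 \left(1 + 0 + 1\right) - 1\right)}{3} = - \frac{2}{3} + \frac{5 \left(0 \cdot 2 - 1\right)}{3} = - \frac{2}{3} + \frac{5 \left(0 - 1\right)}{3} = - \frac{2}{3} + \frac{5 \left(-1\right)}{3} = - \frac{2}{3} + \frac{1}{3} \left(-5\right) = - \frac{2}{3} - \frac{5}{3} = - \frac{7}{3} \approx -2.3333$)
$u{\left(Z \right)} = - \frac{7}{3 Z}$
$I - u{\left(W \right)} = 56 - - \frac{7}{3 \left(-4\right)} = 56 - \left(- \frac{7}{3}\right) \left(- \frac{1}{4}\right) = 56 - \frac{7}{12} = \frac{665}{12}$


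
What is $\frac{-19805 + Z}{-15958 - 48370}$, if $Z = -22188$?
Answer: $\frac{41993}{64328} \approx 0.65279$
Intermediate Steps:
$\frac{-19805 + Z}{-15958 - 48370} = \frac{-19805 - 22188}{-15958 - 48370} = - \frac{41993}{-64328} = \left(-41993\right) \left(- \frac{1}{64328}\right) = \frac{41993}{64328}$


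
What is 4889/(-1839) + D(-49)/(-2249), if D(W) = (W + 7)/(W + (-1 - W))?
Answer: -11072599/4135911 ≈ -2.6772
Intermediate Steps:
D(W) = -7 - W (D(W) = (7 + W)/(-1) = (7 + W)*(-1) = -7 - W)
4889/(-1839) + D(-49)/(-2249) = 4889/(-1839) + (-7 - 1*(-49))/(-2249) = 4889*(-1/1839) + (-7 + 49)*(-1/2249) = -4889/1839 + 42*(-1/2249) = -4889/1839 - 42/2249 = -11072599/4135911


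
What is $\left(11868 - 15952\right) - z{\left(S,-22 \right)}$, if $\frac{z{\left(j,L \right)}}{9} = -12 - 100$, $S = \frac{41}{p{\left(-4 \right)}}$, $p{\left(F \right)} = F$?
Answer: $-3076$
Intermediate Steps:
$S = - \frac{41}{4}$ ($S = \frac{41}{-4} = 41 \left(- \frac{1}{4}\right) = - \frac{41}{4} \approx -10.25$)
$z{\left(j,L \right)} = -1008$ ($z{\left(j,L \right)} = 9 \left(-12 - 100\right) = 9 \left(-112\right) = -1008$)
$\left(11868 - 15952\right) - z{\left(S,-22 \right)} = \left(11868 - 15952\right) - -1008 = -4084 + 1008 = -3076$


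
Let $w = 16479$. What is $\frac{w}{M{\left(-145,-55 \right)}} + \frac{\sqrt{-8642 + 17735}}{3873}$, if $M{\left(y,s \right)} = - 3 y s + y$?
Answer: $- \frac{16479}{24070} + \frac{\sqrt{9093}}{3873} \approx -0.66001$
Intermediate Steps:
$M{\left(y,s \right)} = y - 3 s y$ ($M{\left(y,s \right)} = - 3 s y + y = y - 3 s y$)
$\frac{w}{M{\left(-145,-55 \right)}} + \frac{\sqrt{-8642 + 17735}}{3873} = \frac{16479}{\left(-145\right) \left(1 - -165\right)} + \frac{\sqrt{-8642 + 17735}}{3873} = \frac{16479}{\left(-145\right) \left(1 + 165\right)} + \sqrt{9093} \cdot \frac{1}{3873} = \frac{16479}{\left(-145\right) 166} + \frac{\sqrt{9093}}{3873} = \frac{16479}{-24070} + \frac{\sqrt{9093}}{3873} = 16479 \left(- \frac{1}{24070}\right) + \frac{\sqrt{9093}}{3873} = - \frac{16479}{24070} + \frac{\sqrt{9093}}{3873}$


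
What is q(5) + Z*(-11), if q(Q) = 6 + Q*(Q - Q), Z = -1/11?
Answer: 7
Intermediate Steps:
Z = -1/11 (Z = -1*1/11 = -1/11 ≈ -0.090909)
q(Q) = 6 (q(Q) = 6 + Q*0 = 6 + 0 = 6)
q(5) + Z*(-11) = 6 - 1/11*(-11) = 6 + 1 = 7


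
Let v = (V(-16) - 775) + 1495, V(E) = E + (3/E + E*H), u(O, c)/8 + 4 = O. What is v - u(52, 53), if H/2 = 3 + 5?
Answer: 1021/16 ≈ 63.813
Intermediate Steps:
H = 16 (H = 2*(3 + 5) = 2*8 = 16)
u(O, c) = -32 + 8*O
V(E) = 3/E + 17*E (V(E) = E + (3/E + E*16) = E + (3/E + 16*E) = 3/E + 17*E)
v = 7165/16 (v = ((3/(-16) + 17*(-16)) - 775) + 1495 = ((3*(-1/16) - 272) - 775) + 1495 = ((-3/16 - 272) - 775) + 1495 = (-4355/16 - 775) + 1495 = -16755/16 + 1495 = 7165/16 ≈ 447.81)
v - u(52, 53) = 7165/16 - (-32 + 8*52) = 7165/16 - (-32 + 416) = 7165/16 - 1*384 = 7165/16 - 384 = 1021/16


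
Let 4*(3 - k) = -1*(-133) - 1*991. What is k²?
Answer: 189225/4 ≈ 47306.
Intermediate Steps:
k = 435/2 (k = 3 - (-1*(-133) - 1*991)/4 = 3 - (133 - 991)/4 = 3 - ¼*(-858) = 3 + 429/2 = 435/2 ≈ 217.50)
k² = (435/2)² = 189225/4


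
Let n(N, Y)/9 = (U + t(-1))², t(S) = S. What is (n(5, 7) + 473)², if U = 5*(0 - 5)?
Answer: 42994249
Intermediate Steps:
U = -25 (U = 5*(-5) = -25)
n(N, Y) = 6084 (n(N, Y) = 9*(-25 - 1)² = 9*(-26)² = 9*676 = 6084)
(n(5, 7) + 473)² = (6084 + 473)² = 6557² = 42994249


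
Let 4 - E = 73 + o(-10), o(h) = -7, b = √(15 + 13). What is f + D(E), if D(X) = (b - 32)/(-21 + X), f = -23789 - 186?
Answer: -1989893/83 - 2*√7/83 ≈ -23975.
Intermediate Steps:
b = 2*√7 (b = √28 = 2*√7 ≈ 5.2915)
f = -23975
E = -62 (E = 4 - (73 - 7) = 4 - 1*66 = 4 - 66 = -62)
D(X) = (-32 + 2*√7)/(-21 + X) (D(X) = (2*√7 - 32)/(-21 + X) = (-32 + 2*√7)/(-21 + X))
f + D(E) = -23975 + 2*(-16 + √7)/(-21 - 62) = -23975 + 2*(-16 + √7)/(-83) = -23975 + 2*(-1/83)*(-16 + √7) = -23975 + (32/83 - 2*√7/83) = -1989893/83 - 2*√7/83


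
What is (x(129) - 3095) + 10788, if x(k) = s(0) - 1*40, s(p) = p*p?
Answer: 7653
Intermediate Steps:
s(p) = p²
x(k) = -40 (x(k) = 0² - 1*40 = 0 - 40 = -40)
(x(129) - 3095) + 10788 = (-40 - 3095) + 10788 = -3135 + 10788 = 7653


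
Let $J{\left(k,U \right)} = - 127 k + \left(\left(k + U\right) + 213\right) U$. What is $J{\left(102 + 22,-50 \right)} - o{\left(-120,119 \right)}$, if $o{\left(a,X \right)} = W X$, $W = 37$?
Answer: $-34501$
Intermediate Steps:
$o{\left(a,X \right)} = 37 X$
$J{\left(k,U \right)} = - 127 k + U \left(213 + U + k\right)$ ($J{\left(k,U \right)} = - 127 k + \left(\left(U + k\right) + 213\right) U = - 127 k + \left(213 + U + k\right) U = - 127 k + U \left(213 + U + k\right)$)
$J{\left(102 + 22,-50 \right)} - o{\left(-120,119 \right)} = \left(\left(-50\right)^{2} - 127 \left(102 + 22\right) + 213 \left(-50\right) - 50 \left(102 + 22\right)\right) - 37 \cdot 119 = \left(2500 - 15748 - 10650 - 6200\right) - 4403 = -30098 - 4403 = -34501$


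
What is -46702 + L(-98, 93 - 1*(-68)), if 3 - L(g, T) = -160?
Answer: -46539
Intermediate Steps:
L(g, T) = 163 (L(g, T) = 3 - 1*(-160) = 3 + 160 = 163)
-46702 + L(-98, 93 - 1*(-68)) = -46702 + 163 = -46539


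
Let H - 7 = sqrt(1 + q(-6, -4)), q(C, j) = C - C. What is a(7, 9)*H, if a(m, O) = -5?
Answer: -40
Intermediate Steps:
q(C, j) = 0
H = 8 (H = 7 + sqrt(1 + 0) = 7 + sqrt(1) = 7 + 1 = 8)
a(7, 9)*H = -5*8 = -40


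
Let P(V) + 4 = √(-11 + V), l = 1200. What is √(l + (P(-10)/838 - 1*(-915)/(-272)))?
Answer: √(971418150533 + 968728*I*√21)/28492 ≈ 34.592 + 7.9042e-5*I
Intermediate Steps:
P(V) = -4 + √(-11 + V)
√(l + (P(-10)/838 - 1*(-915)/(-272))) = √(1200 + ((-4 + √(-11 - 10))/838 - 1*(-915)/(-272))) = √(1200 + ((-4 + √(-21))*(1/838) + 915*(-1/272))) = √(1200 + ((-4 + I*√21)*(1/838) - 915/272)) = √(1200 + ((-2/419 + I*√21/838) - 915/272)) = √(1200 + (-383929/113968 + I*√21/838)) = √(136377671/113968 + I*√21/838)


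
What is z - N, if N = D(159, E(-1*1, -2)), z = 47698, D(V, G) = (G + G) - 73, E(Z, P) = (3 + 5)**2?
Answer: 47643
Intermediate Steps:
E(Z, P) = 64 (E(Z, P) = 8**2 = 64)
D(V, G) = -73 + 2*G (D(V, G) = 2*G - 73 = -73 + 2*G)
N = 55 (N = -73 + 2*64 = -73 + 128 = 55)
z - N = 47698 - 1*55 = 47698 - 55 = 47643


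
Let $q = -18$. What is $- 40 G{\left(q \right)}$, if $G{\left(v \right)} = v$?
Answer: $720$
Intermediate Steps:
$- 40 G{\left(q \right)} = \left(-40\right) \left(-18\right) = 720$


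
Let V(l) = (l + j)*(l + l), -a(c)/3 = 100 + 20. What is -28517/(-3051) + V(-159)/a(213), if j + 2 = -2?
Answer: -8215523/61020 ≈ -134.64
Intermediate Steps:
j = -4 (j = -2 - 2 = -4)
a(c) = -360 (a(c) = -3*(100 + 20) = -3*120 = -360)
V(l) = 2*l*(-4 + l) (V(l) = (l - 4)*(l + l) = (-4 + l)*(2*l) = 2*l*(-4 + l))
-28517/(-3051) + V(-159)/a(213) = -28517/(-3051) + (2*(-159)*(-4 - 159))/(-360) = -28517*(-1/3051) + (2*(-159)*(-163))*(-1/360) = 28517/3051 + 51834*(-1/360) = 28517/3051 - 8639/60 = -8215523/61020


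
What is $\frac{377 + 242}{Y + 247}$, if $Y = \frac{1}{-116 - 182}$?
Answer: $\frac{184462}{73605} \approx 2.5061$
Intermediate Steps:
$Y = - \frac{1}{298}$ ($Y = \frac{1}{-298} = - \frac{1}{298} \approx -0.0033557$)
$\frac{377 + 242}{Y + 247} = \frac{377 + 242}{- \frac{1}{298} + 247} = \frac{619}{\frac{73605}{298}} = 619 \cdot \frac{298}{73605} = \frac{184462}{73605}$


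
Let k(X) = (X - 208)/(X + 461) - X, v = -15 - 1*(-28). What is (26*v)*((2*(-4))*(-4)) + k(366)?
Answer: 8642308/827 ≈ 10450.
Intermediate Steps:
v = 13 (v = -15 + 28 = 13)
k(X) = -X + (-208 + X)/(461 + X) (k(X) = (-208 + X)/(461 + X) - X = -X + (-208 + X)/(461 + X))
(26*v)*((2*(-4))*(-4)) + k(366) = (26*13)*((2*(-4))*(-4)) + (-208 - 1*366² - 460*366)/(461 + 366) = 338*(-8*(-4)) + (-208 - 1*133956 - 168360)/827 = 338*32 + (-208 - 133956 - 168360)/827 = 10816 + (1/827)*(-302524) = 10816 - 302524/827 = 8642308/827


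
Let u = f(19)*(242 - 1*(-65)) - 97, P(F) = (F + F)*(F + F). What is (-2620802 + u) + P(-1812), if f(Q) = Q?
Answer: 10518310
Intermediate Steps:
P(F) = 4*F² (P(F) = (2*F)*(2*F) = 4*F²)
u = 5736 (u = 19*(242 - 1*(-65)) - 97 = 19*(242 + 65) - 97 = 19*307 - 97 = 5833 - 97 = 5736)
(-2620802 + u) + P(-1812) = (-2620802 + 5736) + 4*(-1812)² = -2615066 + 4*3283344 = -2615066 + 13133376 = 10518310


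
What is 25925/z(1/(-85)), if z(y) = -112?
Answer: -25925/112 ≈ -231.47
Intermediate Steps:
25925/z(1/(-85)) = 25925/(-112) = 25925*(-1/112) = -25925/112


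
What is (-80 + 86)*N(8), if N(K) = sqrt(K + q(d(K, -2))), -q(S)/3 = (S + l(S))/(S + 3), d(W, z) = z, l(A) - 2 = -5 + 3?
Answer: 6*sqrt(14) ≈ 22.450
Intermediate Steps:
l(A) = 0 (l(A) = 2 + (-5 + 3) = 2 - 2 = 0)
q(S) = -3*S/(3 + S) (q(S) = -3*(S + 0)/(S + 3) = -3*S/(3 + S))
N(K) = sqrt(6 + K) (N(K) = sqrt(K - 3*(-2)/(3 - 2)) = sqrt(K - 3*(-2)/1) = sqrt(K - 3*(-2)*1) = sqrt(K + 6) = sqrt(6 + K))
(-80 + 86)*N(8) = (-80 + 86)*sqrt(6 + 8) = 6*sqrt(14)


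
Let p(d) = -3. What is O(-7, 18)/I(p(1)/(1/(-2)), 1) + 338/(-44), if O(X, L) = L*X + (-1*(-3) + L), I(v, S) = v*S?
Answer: -277/11 ≈ -25.182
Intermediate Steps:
I(v, S) = S*v
O(X, L) = 3 + L + L*X (O(X, L) = L*X + (3 + L) = 3 + L + L*X)
O(-7, 18)/I(p(1)/(1/(-2)), 1) + 338/(-44) = (3 + 18 + 18*(-7))/((1*(-3/(1/(-2))))) + 338/(-44) = (3 + 18 - 126)/((1*(-3/(-½)))) + 338*(-1/44) = -105/(1*(-3*(-2))) - 169/22 = -105/(1*6) - 169/22 = -105/6 - 169/22 = -105*⅙ - 169/22 = -35/2 - 169/22 = -277/11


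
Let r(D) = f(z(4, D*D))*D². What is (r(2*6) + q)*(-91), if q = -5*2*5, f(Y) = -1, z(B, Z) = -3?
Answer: 17654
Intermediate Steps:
q = -50 (q = -10*5 = -50)
r(D) = -D²
(r(2*6) + q)*(-91) = (-(2*6)² - 50)*(-91) = (-1*12² - 50)*(-91) = (-1*144 - 50)*(-91) = (-144 - 50)*(-91) = -194*(-91) = 17654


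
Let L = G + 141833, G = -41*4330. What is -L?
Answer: 35697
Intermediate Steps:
G = -177530
L = -35697 (L = -177530 + 141833 = -35697)
-L = -1*(-35697) = 35697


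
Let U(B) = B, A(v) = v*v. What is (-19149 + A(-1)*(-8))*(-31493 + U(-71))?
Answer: 604671548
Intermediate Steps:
A(v) = v²
(-19149 + A(-1)*(-8))*(-31493 + U(-71)) = (-19149 + (-1)²*(-8))*(-31493 - 71) = (-19149 + 1*(-8))*(-31564) = (-19149 - 8)*(-31564) = -19157*(-31564) = 604671548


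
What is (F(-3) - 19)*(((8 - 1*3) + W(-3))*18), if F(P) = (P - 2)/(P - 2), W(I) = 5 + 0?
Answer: -3240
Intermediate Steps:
W(I) = 5
F(P) = 1 (F(P) = (-2 + P)/(-2 + P) = 1)
(F(-3) - 19)*(((8 - 1*3) + W(-3))*18) = (1 - 19)*(((8 - 1*3) + 5)*18) = -18*((8 - 3) + 5)*18 = -18*(5 + 5)*18 = -180*18 = -18*180 = -3240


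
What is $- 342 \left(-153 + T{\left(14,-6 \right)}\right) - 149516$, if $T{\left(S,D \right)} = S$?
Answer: $-101978$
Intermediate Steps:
$- 342 \left(-153 + T{\left(14,-6 \right)}\right) - 149516 = - 342 \left(-153 + 14\right) - 149516 = \left(-342\right) \left(-139\right) - 149516 = 47538 - 149516 = -101978$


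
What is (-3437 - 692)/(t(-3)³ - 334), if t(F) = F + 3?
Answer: 4129/334 ≈ 12.362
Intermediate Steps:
t(F) = 3 + F
(-3437 - 692)/(t(-3)³ - 334) = (-3437 - 692)/((3 - 3)³ - 334) = -4129/(0³ - 334) = -4129/(0 - 334) = -4129/(-334) = -4129*(-1/334) = 4129/334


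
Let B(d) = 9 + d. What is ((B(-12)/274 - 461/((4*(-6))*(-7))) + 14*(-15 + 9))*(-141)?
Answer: 93847391/7672 ≈ 12232.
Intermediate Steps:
((B(-12)/274 - 461/((4*(-6))*(-7))) + 14*(-15 + 9))*(-141) = (((9 - 12)/274 - 461/((4*(-6))*(-7))) + 14*(-15 + 9))*(-141) = ((-3*1/274 - 461/((-24*(-7)))) + 14*(-6))*(-141) = ((-3/274 - 461/168) - 84)*(-141) = (-63409/23016 - 84)*(-141) = -1996753/23016*(-141) = 93847391/7672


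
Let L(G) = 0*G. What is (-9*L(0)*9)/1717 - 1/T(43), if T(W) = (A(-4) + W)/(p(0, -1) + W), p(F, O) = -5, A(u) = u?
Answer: -38/39 ≈ -0.97436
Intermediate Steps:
L(G) = 0
T(W) = (-4 + W)/(-5 + W)
(-9*L(0)*9)/1717 - 1/T(43) = (-9*0*9)/1717 - 1/((-4 + 43)/(-5 + 43)) = (0*9)*(1/1717) - 1/(39/38) = 0*(1/1717) - 1/((1/38)*39) = 0 - 1/39/38 = 0 - 1*38/39 = 0 - 38/39 = -38/39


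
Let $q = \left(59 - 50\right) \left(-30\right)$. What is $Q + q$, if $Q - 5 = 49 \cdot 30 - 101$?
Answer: $1104$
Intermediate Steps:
$q = -270$ ($q = 9 \left(-30\right) = -270$)
$Q = 1374$ ($Q = 5 + \left(49 \cdot 30 - 101\right) = 5 + \left(1470 - 101\right) = 5 + 1369 = 1374$)
$Q + q = 1374 - 270 = 1104$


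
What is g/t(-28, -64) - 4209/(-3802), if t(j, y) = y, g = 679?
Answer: -1156091/121664 ≈ -9.5023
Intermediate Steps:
g/t(-28, -64) - 4209/(-3802) = 679/(-64) - 4209/(-3802) = 679*(-1/64) - 4209*(-1/3802) = -679/64 + 4209/3802 = -1156091/121664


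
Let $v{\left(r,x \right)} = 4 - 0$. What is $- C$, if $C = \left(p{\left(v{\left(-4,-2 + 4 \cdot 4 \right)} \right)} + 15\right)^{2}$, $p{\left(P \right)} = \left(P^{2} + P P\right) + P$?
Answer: $-2601$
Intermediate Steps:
$v{\left(r,x \right)} = 4$ ($v{\left(r,x \right)} = 4 + 0 = 4$)
$p{\left(P \right)} = P + 2 P^{2}$ ($p{\left(P \right)} = \left(P^{2} + P^{2}\right) + P = 2 P^{2} + P = P + 2 P^{2}$)
$C = 2601$ ($C = \left(4 \left(1 + 2 \cdot 4\right) + 15\right)^{2} = \left(4 \left(1 + 8\right) + 15\right)^{2} = \left(4 \cdot 9 + 15\right)^{2} = \left(36 + 15\right)^{2} = 51^{2} = 2601$)
$- C = \left(-1\right) 2601 = -2601$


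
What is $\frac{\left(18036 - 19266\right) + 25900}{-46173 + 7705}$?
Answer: $- \frac{12335}{19234} \approx -0.64131$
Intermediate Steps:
$\frac{\left(18036 - 19266\right) + 25900}{-46173 + 7705} = \frac{-1230 + 25900}{-38468} = 24670 \left(- \frac{1}{38468}\right) = - \frac{12335}{19234}$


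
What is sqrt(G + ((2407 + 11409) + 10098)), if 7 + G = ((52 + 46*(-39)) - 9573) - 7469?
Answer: sqrt(5123) ≈ 71.575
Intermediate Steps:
G = -18791 (G = -7 + (((52 + 46*(-39)) - 9573) - 7469) = -7 + (((52 - 1794) - 9573) - 7469) = -7 + ((-1742 - 9573) - 7469) = -7 + (-11315 - 7469) = -7 - 18784 = -18791)
sqrt(G + ((2407 + 11409) + 10098)) = sqrt(-18791 + ((2407 + 11409) + 10098)) = sqrt(-18791 + (13816 + 10098)) = sqrt(-18791 + 23914) = sqrt(5123)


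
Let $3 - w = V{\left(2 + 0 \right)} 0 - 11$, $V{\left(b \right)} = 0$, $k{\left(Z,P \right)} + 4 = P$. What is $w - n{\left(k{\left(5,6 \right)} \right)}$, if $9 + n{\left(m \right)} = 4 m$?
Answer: $15$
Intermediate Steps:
$k{\left(Z,P \right)} = -4 + P$
$n{\left(m \right)} = -9 + 4 m$
$w = 14$ ($w = 3 - \left(0 \cdot 0 - 11\right) = 3 - \left(0 - 11\right) = 3 - -11 = 3 + 11 = 14$)
$w - n{\left(k{\left(5,6 \right)} \right)} = 14 - \left(-9 + 4 \left(-4 + 6\right)\right) = 14 - \left(-9 + 4 \cdot 2\right) = 14 - \left(-9 + 8\right) = 14 - -1 = 14 + 1 = 15$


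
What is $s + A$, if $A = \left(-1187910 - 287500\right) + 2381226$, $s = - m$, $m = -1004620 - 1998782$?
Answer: $3909218$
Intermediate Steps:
$m = -3003402$
$s = 3003402$ ($s = \left(-1\right) \left(-3003402\right) = 3003402$)
$A = 905816$ ($A = \left(-1187910 - 287500\right) + 2381226 = -1475410 + 2381226 = 905816$)
$s + A = 3003402 + 905816 = 3909218$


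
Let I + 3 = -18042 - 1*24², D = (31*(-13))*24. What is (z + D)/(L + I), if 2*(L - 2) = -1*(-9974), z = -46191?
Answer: 18621/4544 ≈ 4.0979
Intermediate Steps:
D = -9672 (D = -403*24 = -9672)
L = 4989 (L = 2 + (-1*(-9974))/2 = 2 + (½)*9974 = 2 + 4987 = 4989)
I = -18621 (I = -3 + (-18042 - 1*24²) = -3 + (-18042 - 1*576) = -3 + (-18042 - 576) = -3 - 18618 = -18621)
(z + D)/(L + I) = (-46191 - 9672)/(4989 - 18621) = -55863/(-13632) = -55863*(-1/13632) = 18621/4544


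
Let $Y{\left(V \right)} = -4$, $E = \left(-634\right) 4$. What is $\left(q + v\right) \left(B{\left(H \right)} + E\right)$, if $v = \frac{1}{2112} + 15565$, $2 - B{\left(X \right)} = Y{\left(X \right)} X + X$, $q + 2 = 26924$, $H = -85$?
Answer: $- \frac{250264068005}{2112} \approx -1.185 \cdot 10^{8}$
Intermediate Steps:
$q = 26922$ ($q = -2 + 26924 = 26922$)
$E = -2536$
$B{\left(X \right)} = 2 + 3 X$ ($B{\left(X \right)} = 2 - \left(- 4 X + X\right) = 2 - - 3 X = 2 + 3 X$)
$v = \frac{32873281}{2112}$ ($v = \frac{1}{2112} + 15565 = \frac{32873281}{2112} \approx 15565.0$)
$\left(q + v\right) \left(B{\left(H \right)} + E\right) = \left(26922 + \frac{32873281}{2112}\right) \left(\left(2 + 3 \left(-85\right)\right) - 2536\right) = \frac{89732545 \left(\left(2 - 255\right) - 2536\right)}{2112} = \frac{89732545 \left(-253 - 2536\right)}{2112} = \frac{89732545}{2112} \left(-2789\right) = - \frac{250264068005}{2112}$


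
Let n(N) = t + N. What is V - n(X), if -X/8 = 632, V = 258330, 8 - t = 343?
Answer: 263721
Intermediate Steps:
t = -335 (t = 8 - 1*343 = 8 - 343 = -335)
X = -5056 (X = -8*632 = -5056)
n(N) = -335 + N
V - n(X) = 258330 - (-335 - 5056) = 258330 - 1*(-5391) = 258330 + 5391 = 263721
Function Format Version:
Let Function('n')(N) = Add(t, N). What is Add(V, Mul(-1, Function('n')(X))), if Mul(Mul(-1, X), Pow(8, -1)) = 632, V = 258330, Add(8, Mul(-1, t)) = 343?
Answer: 263721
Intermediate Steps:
t = -335 (t = Add(8, Mul(-1, 343)) = Add(8, -343) = -335)
X = -5056 (X = Mul(-8, 632) = -5056)
Function('n')(N) = Add(-335, N)
Add(V, Mul(-1, Function('n')(X))) = Add(258330, Mul(-1, Add(-335, -5056))) = Add(258330, Mul(-1, -5391)) = Add(258330, 5391) = 263721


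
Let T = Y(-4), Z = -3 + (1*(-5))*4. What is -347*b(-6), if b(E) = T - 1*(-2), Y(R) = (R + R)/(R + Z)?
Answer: -21514/27 ≈ -796.81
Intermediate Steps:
Z = -23 (Z = -3 - 5*4 = -3 - 20 = -23)
Y(R) = 2*R/(-23 + R) (Y(R) = (R + R)/(R - 23) = (2*R)/(-23 + R) = 2*R/(-23 + R))
T = 8/27 (T = 2*(-4)/(-23 - 4) = 2*(-4)/(-27) = 2*(-4)*(-1/27) = 8/27 ≈ 0.29630)
b(E) = 62/27 (b(E) = 8/27 - 1*(-2) = 8/27 + 2 = 62/27)
-347*b(-6) = -347*62/27 = -21514/27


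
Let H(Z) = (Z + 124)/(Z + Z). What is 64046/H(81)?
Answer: 10375452/205 ≈ 50612.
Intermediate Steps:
H(Z) = (124 + Z)/(2*Z) (H(Z) = (124 + Z)/((2*Z)) = (124 + Z)*(1/(2*Z)) = (124 + Z)/(2*Z))
64046/H(81) = 64046/(((½)*(124 + 81)/81)) = 64046/(((½)*(1/81)*205)) = 64046/(205/162) = 64046*(162/205) = 10375452/205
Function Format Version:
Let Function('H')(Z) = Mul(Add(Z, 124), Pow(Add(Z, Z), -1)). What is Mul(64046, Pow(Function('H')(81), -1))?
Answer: Rational(10375452, 205) ≈ 50612.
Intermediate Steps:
Function('H')(Z) = Mul(Rational(1, 2), Pow(Z, -1), Add(124, Z)) (Function('H')(Z) = Mul(Add(124, Z), Pow(Mul(2, Z), -1)) = Mul(Add(124, Z), Mul(Rational(1, 2), Pow(Z, -1))) = Mul(Rational(1, 2), Pow(Z, -1), Add(124, Z)))
Mul(64046, Pow(Function('H')(81), -1)) = Mul(64046, Pow(Mul(Rational(1, 2), Pow(81, -1), Add(124, 81)), -1)) = Mul(64046, Pow(Mul(Rational(1, 2), Rational(1, 81), 205), -1)) = Mul(64046, Pow(Rational(205, 162), -1)) = Mul(64046, Rational(162, 205)) = Rational(10375452, 205)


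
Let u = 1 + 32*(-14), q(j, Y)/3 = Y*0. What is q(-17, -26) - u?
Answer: 447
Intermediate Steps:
q(j, Y) = 0 (q(j, Y) = 3*(Y*0) = 3*0 = 0)
u = -447 (u = 1 - 448 = -447)
q(-17, -26) - u = 0 - 1*(-447) = 0 + 447 = 447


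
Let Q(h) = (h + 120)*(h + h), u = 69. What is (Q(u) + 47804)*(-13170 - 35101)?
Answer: -3566551106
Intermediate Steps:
Q(h) = 2*h*(120 + h) (Q(h) = (120 + h)*(2*h) = 2*h*(120 + h))
(Q(u) + 47804)*(-13170 - 35101) = (2*69*(120 + 69) + 47804)*(-13170 - 35101) = (2*69*189 + 47804)*(-48271) = (26082 + 47804)*(-48271) = 73886*(-48271) = -3566551106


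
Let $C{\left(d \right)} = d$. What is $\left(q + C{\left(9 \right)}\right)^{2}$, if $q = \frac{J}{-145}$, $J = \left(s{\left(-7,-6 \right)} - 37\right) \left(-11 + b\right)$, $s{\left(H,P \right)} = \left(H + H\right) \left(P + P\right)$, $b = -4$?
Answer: $\frac{427716}{841} \approx 508.58$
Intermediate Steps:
$s{\left(H,P \right)} = 4 H P$ ($s{\left(H,P \right)} = 2 H 2 P = 4 H P$)
$J = -1965$ ($J = \left(4 \left(-7\right) \left(-6\right) - 37\right) \left(-11 - 4\right) = \left(168 - 37\right) \left(-15\right) = 131 \left(-15\right) = -1965$)
$q = \frac{393}{29}$ ($q = - \frac{1965}{-145} = \left(-1965\right) \left(- \frac{1}{145}\right) = \frac{393}{29} \approx 13.552$)
$\left(q + C{\left(9 \right)}\right)^{2} = \left(\frac{393}{29} + 9\right)^{2} = \left(\frac{654}{29}\right)^{2} = \frac{427716}{841}$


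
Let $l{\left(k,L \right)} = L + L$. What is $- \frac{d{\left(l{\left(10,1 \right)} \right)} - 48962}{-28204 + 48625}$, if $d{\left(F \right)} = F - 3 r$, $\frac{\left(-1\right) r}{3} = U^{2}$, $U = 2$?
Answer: $\frac{5436}{2269} \approx 2.3958$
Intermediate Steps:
$r = -12$ ($r = - 3 \cdot 2^{2} = \left(-3\right) 4 = -12$)
$l{\left(k,L \right)} = 2 L$
$d{\left(F \right)} = 36 + F$ ($d{\left(F \right)} = F - -36 = F + 36 = 36 + F$)
$- \frac{d{\left(l{\left(10,1 \right)} \right)} - 48962}{-28204 + 48625} = - \frac{\left(36 + 2 \cdot 1\right) - 48962}{-28204 + 48625} = - \frac{\left(36 + 2\right) - 48962}{20421} = - \frac{38 - 48962}{20421} = - \frac{-48924}{20421} = \left(-1\right) \left(- \frac{5436}{2269}\right) = \frac{5436}{2269}$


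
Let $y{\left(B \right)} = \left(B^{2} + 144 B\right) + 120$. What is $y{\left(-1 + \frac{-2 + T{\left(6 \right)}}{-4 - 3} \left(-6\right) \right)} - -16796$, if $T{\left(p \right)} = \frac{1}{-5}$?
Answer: $\frac{20223261}{1225} \approx 16509.0$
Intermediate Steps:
$T{\left(p \right)} = - \frac{1}{5}$
$y{\left(B \right)} = 120 + B^{2} + 144 B$
$y{\left(-1 + \frac{-2 + T{\left(6 \right)}}{-4 - 3} \left(-6\right) \right)} - -16796 = \left(120 + \left(-1 + \frac{-2 - \frac{1}{5}}{-4 - 3} \left(-6\right)\right)^{2} + 144 \left(-1 + \frac{-2 - \frac{1}{5}}{-4 - 3} \left(-6\right)\right)\right) - -16796 = \left(120 + \left(-1 + - \frac{11}{5 \left(-7\right)} \left(-6\right)\right)^{2} + 144 \left(-1 + - \frac{11}{5 \left(-7\right)} \left(-6\right)\right)\right) + 16796 = \left(120 + \left(-1 + \left(- \frac{11}{5}\right) \left(- \frac{1}{7}\right) \left(-6\right)\right)^{2} + 144 \left(-1 + \left(- \frac{11}{5}\right) \left(- \frac{1}{7}\right) \left(-6\right)\right)\right) + 16796 = \left(120 + \left(-1 + \frac{11}{35} \left(-6\right)\right)^{2} + 144 \left(-1 + \frac{11}{35} \left(-6\right)\right)\right) + 16796 = \left(120 + \left(-1 - \frac{66}{35}\right)^{2} + 144 \left(-1 - \frac{66}{35}\right)\right) + 16796 = \left(120 + \left(- \frac{101}{35}\right)^{2} + 144 \left(- \frac{101}{35}\right)\right) + 16796 = \left(120 + \frac{10201}{1225} - \frac{14544}{35}\right) + 16796 = - \frac{351839}{1225} + 16796 = \frac{20223261}{1225}$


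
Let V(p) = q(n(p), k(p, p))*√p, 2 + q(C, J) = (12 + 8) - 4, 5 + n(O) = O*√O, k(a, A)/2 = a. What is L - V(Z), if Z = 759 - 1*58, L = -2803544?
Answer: -2803544 - 14*√701 ≈ -2.8039e+6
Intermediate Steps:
k(a, A) = 2*a
Z = 701 (Z = 759 - 58 = 701)
n(O) = -5 + O^(3/2) (n(O) = -5 + O*√O = -5 + O^(3/2))
q(C, J) = 14 (q(C, J) = -2 + ((12 + 8) - 4) = -2 + (20 - 4) = -2 + 16 = 14)
V(p) = 14*√p
L - V(Z) = -2803544 - 14*√701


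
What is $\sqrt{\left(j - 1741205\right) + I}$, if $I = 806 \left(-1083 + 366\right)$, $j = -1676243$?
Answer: $5 i \sqrt{159814} \approx 1998.8 i$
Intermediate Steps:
$I = -577902$ ($I = 806 \left(-717\right) = -577902$)
$\sqrt{\left(j - 1741205\right) + I} = \sqrt{\left(-1676243 - 1741205\right) - 577902} = \sqrt{-3417448 - 577902} = \sqrt{-3995350} = 5 i \sqrt{159814}$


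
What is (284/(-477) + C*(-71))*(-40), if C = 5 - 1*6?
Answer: -1343320/477 ≈ -2816.2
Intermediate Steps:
C = -1 (C = 5 - 6 = -1)
(284/(-477) + C*(-71))*(-40) = (284/(-477) - 1*(-71))*(-40) = (284*(-1/477) + 71)*(-40) = (-284/477 + 71)*(-40) = (33583/477)*(-40) = -1343320/477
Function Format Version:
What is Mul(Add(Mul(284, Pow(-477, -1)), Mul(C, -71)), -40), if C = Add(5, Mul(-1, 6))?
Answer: Rational(-1343320, 477) ≈ -2816.2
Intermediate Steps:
C = -1 (C = Add(5, -6) = -1)
Mul(Add(Mul(284, Pow(-477, -1)), Mul(C, -71)), -40) = Mul(Add(Mul(284, Pow(-477, -1)), Mul(-1, -71)), -40) = Mul(Add(Mul(284, Rational(-1, 477)), 71), -40) = Mul(Add(Rational(-284, 477), 71), -40) = Mul(Rational(33583, 477), -40) = Rational(-1343320, 477)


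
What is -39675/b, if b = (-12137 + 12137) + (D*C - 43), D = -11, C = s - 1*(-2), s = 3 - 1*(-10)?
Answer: 39675/208 ≈ 190.75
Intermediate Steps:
s = 13 (s = 3 + 10 = 13)
C = 15 (C = 13 - 1*(-2) = 13 + 2 = 15)
b = -208 (b = (-12137 + 12137) + (-11*15 - 43) = 0 + (-165 - 43) = 0 - 208 = -208)
-39675/b = -39675/(-208) = -39675*(-1/208) = 39675/208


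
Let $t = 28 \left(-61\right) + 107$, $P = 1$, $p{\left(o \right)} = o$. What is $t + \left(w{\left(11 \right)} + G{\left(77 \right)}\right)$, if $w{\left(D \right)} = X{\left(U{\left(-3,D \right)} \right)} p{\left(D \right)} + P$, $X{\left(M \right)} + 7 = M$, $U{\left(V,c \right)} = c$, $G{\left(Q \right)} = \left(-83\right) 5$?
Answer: $-1971$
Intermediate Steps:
$G{\left(Q \right)} = -415$
$X{\left(M \right)} = -7 + M$
$w{\left(D \right)} = 1 + D \left(-7 + D\right)$ ($w{\left(D \right)} = \left(-7 + D\right) D + 1 = D \left(-7 + D\right) + 1 = 1 + D \left(-7 + D\right)$)
$t = -1601$ ($t = -1708 + 107 = -1601$)
$t + \left(w{\left(11 \right)} + G{\left(77 \right)}\right) = -1601 - \left(414 - 11 \left(-7 + 11\right)\right) = -1601 + \left(\left(1 + 11 \cdot 4\right) - 415\right) = -1601 + \left(\left(1 + 44\right) - 415\right) = -1601 + \left(45 - 415\right) = -1601 - 370 = -1971$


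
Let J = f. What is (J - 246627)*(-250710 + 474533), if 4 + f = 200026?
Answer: -10431270915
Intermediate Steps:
f = 200022 (f = -4 + 200026 = 200022)
J = 200022
(J - 246627)*(-250710 + 474533) = (200022 - 246627)*(-250710 + 474533) = -46605*223823 = -10431270915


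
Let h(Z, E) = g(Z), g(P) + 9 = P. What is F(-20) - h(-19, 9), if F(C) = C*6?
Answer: -92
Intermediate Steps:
g(P) = -9 + P
h(Z, E) = -9 + Z
F(C) = 6*C
F(-20) - h(-19, 9) = 6*(-20) - (-9 - 19) = -120 - 1*(-28) = -120 + 28 = -92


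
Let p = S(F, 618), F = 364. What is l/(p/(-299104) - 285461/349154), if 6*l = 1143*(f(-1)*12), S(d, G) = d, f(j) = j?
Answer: 2295525542544/822207875 ≈ 2791.9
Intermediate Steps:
p = 364
l = -2286 (l = (1143*(-1*12))/6 = (1143*(-12))/6 = (⅙)*(-13716) = -2286)
l/(p/(-299104) - 285461/349154) = -2286/(364/(-299104) - 285461/349154) = -2286/(364*(-1/299104) - 285461*1/349154) = -2286/(-7/5752 - 285461/349154) = -2286/(-822207875/1004166904) = -2286*(-1004166904/822207875) = 2295525542544/822207875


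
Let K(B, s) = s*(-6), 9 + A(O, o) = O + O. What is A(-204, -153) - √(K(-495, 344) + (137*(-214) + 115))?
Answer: -417 - I*√31267 ≈ -417.0 - 176.82*I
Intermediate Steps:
A(O, o) = -9 + 2*O (A(O, o) = -9 + (O + O) = -9 + 2*O)
K(B, s) = -6*s
A(-204, -153) - √(K(-495, 344) + (137*(-214) + 115)) = (-9 + 2*(-204)) - √(-6*344 + (137*(-214) + 115)) = (-9 - 408) - √(-2064 + (-29318 + 115)) = -417 - √(-2064 - 29203) = -417 - √(-31267) = -417 - I*√31267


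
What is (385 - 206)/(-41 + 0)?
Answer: -179/41 ≈ -4.3659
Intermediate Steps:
(385 - 206)/(-41 + 0) = 179/(-41) = 179*(-1/41) = -179/41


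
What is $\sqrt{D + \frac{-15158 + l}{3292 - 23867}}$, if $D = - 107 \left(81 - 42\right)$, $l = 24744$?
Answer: $\frac{i \sqrt{70670237203}}{4115} \approx 64.602 i$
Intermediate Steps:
$D = -4173$ ($D = \left(-107\right) 39 = -4173$)
$\sqrt{D + \frac{-15158 + l}{3292 - 23867}} = \sqrt{-4173 + \frac{-15158 + 24744}{3292 - 23867}} = \sqrt{-4173 + \frac{9586}{-20575}} = \sqrt{-4173 + 9586 \left(- \frac{1}{20575}\right)} = \sqrt{-4173 - \frac{9586}{20575}} = \sqrt{- \frac{85869061}{20575}} = \frac{i \sqrt{70670237203}}{4115}$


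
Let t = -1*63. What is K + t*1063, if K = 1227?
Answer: -65742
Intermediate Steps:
t = -63
K + t*1063 = 1227 - 63*1063 = 1227 - 66969 = -65742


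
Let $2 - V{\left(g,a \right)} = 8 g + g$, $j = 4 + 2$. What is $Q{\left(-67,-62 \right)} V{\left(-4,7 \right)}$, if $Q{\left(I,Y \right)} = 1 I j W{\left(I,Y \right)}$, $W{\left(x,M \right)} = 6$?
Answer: $-91656$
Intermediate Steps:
$j = 6$
$Q{\left(I,Y \right)} = 36 I$ ($Q{\left(I,Y \right)} = 1 I 6 \cdot 6 = I 6 \cdot 6 = 6 I 6 = 36 I$)
$V{\left(g,a \right)} = 2 - 9 g$ ($V{\left(g,a \right)} = 2 - \left(8 g + g\right) = 2 - 9 g$)
$Q{\left(-67,-62 \right)} V{\left(-4,7 \right)} = 36 \left(-67\right) \left(2 - -36\right) = - 2412 \left(2 + 36\right) = \left(-2412\right) 38 = -91656$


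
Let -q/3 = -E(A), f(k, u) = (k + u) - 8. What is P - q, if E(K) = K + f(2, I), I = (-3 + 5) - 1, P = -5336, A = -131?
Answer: -4928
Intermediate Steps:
I = 1 (I = 2 - 1 = 1)
f(k, u) = -8 + k + u
E(K) = -5 + K (E(K) = K + (-8 + 2 + 1) = K - 5 = -5 + K)
q = -408 (q = -(-3)*(-5 - 131) = -(-3)*(-136) = -3*136 = -408)
P - q = -5336 - 1*(-408) = -5336 + 408 = -4928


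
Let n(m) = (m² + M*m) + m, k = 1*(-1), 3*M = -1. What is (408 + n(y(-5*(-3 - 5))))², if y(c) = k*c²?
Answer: 58952052544576/9 ≈ 6.5502e+12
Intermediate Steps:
M = -⅓ (M = (⅓)*(-1) = -⅓ ≈ -0.33333)
k = -1
y(c) = -c²
n(m) = m² + 2*m/3 (n(m) = (m² - m/3) + m = m² + 2*m/3)
(408 + n(y(-5*(-3 - 5))))² = (408 + (-(-5*(-3 - 5))²)*(2 + 3*(-(-5*(-3 - 5))²))/3)² = (408 + (-(-5*(-8))²)*(2 + 3*(-(-5*(-8))²))/3)² = (408 + (-1*40²)*(2 + 3*(-1*40²))/3)² = (408 + (-1*1600)*(2 + 3*(-1*1600))/3)² = (408 + (⅓)*(-1600)*(2 + 3*(-1600)))² = (408 + (⅓)*(-1600)*(2 - 4800))² = (408 + (⅓)*(-1600)*(-4798))² = (408 + 7676800/3)² = (7678024/3)² = 58952052544576/9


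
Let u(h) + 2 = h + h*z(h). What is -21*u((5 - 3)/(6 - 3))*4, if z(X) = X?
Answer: 224/3 ≈ 74.667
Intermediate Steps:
u(h) = -2 + h + h² (u(h) = -2 + (h + h*h) = -2 + (h + h²) = -2 + h + h²)
-21*u((5 - 3)/(6 - 3))*4 = -21*(-2 + (5 - 3)/(6 - 3) + ((5 - 3)/(6 - 3))²)*4 = -21*(-2 + 2/3 + (2/3)²)*4 = -21*(-2 + 2*(⅓) + (2*(⅓))²)*4 = -21*(-2 + ⅔ + (⅔)²)*4 = -21*(-2 + ⅔ + 4/9)*4 = -21*(-8/9)*4 = (56/3)*4 = 224/3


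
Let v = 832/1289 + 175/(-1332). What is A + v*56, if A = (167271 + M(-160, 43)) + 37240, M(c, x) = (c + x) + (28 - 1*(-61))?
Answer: 87784026557/429237 ≈ 2.0451e+5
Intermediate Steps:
v = 882649/1716948 (v = 832*(1/1289) + 175*(-1/1332) = 832/1289 - 175/1332 = 882649/1716948 ≈ 0.51408)
M(c, x) = 89 + c + x (M(c, x) = (c + x) + (28 + 61) = (c + x) + 89 = 89 + c + x)
A = 204483 (A = (167271 + (89 - 160 + 43)) + 37240 = (167271 - 28) + 37240 = 167243 + 37240 = 204483)
A + v*56 = 204483 + (882649/1716948)*56 = 204483 + 12357086/429237 = 87784026557/429237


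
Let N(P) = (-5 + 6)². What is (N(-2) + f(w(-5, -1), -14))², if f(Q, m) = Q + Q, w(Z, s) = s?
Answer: 1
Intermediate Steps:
N(P) = 1 (N(P) = 1² = 1)
f(Q, m) = 2*Q
(N(-2) + f(w(-5, -1), -14))² = (1 + 2*(-1))² = (1 - 2)² = (-1)² = 1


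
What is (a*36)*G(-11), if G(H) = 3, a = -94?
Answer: -10152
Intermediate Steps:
(a*36)*G(-11) = -94*36*3 = -3384*3 = -10152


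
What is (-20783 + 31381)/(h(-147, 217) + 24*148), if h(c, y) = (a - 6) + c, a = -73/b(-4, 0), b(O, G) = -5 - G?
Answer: 26495/8534 ≈ 3.1046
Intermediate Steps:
a = 73/5 (a = -73/(-5 - 1*0) = -73/(-5 + 0) = -73/(-5) = -73*(-⅕) = 73/5 ≈ 14.600)
h(c, y) = 43/5 + c (h(c, y) = (73/5 - 6) + c = 43/5 + c)
(-20783 + 31381)/(h(-147, 217) + 24*148) = (-20783 + 31381)/((43/5 - 147) + 24*148) = 10598/(-692/5 + 3552) = 10598/(17068/5) = 10598*(5/17068) = 26495/8534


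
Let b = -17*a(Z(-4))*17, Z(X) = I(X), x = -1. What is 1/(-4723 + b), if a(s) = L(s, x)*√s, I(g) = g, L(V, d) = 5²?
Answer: -4723/231109229 + 14450*I/231109229 ≈ -2.0436e-5 + 6.2525e-5*I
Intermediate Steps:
L(V, d) = 25
Z(X) = X
a(s) = 25*√s
b = -14450*I (b = -425*√(-4)*17 = -425*2*I*17 = -850*I*17 = -14450*I ≈ -14450.0*I)
1/(-4723 + b) = 1/(-4723 - 14450*I) = (-4723 + 14450*I)/231109229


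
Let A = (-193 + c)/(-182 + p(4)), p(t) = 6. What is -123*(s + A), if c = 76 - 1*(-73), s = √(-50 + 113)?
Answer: -123/4 - 369*√7 ≈ -1007.0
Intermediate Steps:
s = 3*√7 (s = √63 = 3*√7 ≈ 7.9373)
c = 149 (c = 76 + 73 = 149)
A = ¼ (A = (-193 + 149)/(-182 + 6) = -44/(-176) = -44*(-1/176) = ¼ ≈ 0.25000)
-123*(s + A) = -123*(3*√7 + ¼) = -123*(¼ + 3*√7) = -123/4 - 369*√7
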